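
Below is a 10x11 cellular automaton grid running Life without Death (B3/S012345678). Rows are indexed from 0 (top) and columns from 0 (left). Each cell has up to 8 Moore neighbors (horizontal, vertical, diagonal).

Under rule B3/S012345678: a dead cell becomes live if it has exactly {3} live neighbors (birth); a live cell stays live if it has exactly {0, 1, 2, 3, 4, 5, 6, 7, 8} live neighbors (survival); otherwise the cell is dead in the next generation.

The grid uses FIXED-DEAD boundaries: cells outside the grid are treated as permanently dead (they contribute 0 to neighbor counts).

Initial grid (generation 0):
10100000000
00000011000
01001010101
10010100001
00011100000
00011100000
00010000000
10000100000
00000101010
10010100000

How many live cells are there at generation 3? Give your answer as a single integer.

Simulating step by step:
Generation 0 (given above): 28 live cells
Generation 1: 42 live cells
10100000000
01000111000
01001010111
10110110011
00111110000
00111100000
00010100000
10001110000
00000101010
10011110000
Generation 2: 53 live cells
11100010000
11100111110
11011010111
10110110111
00111110000
00111100000
00110100000
10001110000
00010101010
10011110000
Generation 3: 62 live cells
11100110100
11101111111
11011010111
10110110111
00111111010
01111100000
01110100000
10101110000
00010101010
10011110000
Population at generation 3: 62

Answer: 62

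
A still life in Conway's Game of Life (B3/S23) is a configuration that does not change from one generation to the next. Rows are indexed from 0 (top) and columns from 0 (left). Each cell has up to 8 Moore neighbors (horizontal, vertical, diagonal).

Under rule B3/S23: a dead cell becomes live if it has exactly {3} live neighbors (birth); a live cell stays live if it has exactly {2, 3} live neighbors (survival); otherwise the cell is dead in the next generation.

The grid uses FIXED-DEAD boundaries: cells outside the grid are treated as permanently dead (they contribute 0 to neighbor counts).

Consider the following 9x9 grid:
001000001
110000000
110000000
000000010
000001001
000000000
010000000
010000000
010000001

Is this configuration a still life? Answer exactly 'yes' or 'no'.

Compute generation 1 and compare to generation 0 (given above):
Generation 1:
010000000
101000000
110000000
000000000
000000000
000000000
000000000
111000000
000000000
Cell (0,1) differs: gen0=0 vs gen1=1 -> NOT a still life.

Answer: no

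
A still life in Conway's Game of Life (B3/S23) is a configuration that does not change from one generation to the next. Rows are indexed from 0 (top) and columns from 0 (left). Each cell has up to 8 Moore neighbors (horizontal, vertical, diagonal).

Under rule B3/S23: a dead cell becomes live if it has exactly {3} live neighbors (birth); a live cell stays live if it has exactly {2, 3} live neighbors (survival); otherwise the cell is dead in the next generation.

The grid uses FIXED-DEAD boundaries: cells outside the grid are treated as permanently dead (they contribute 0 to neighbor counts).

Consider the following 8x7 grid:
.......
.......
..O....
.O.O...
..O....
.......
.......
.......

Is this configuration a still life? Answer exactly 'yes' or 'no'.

Answer: yes

Derivation:
Compute generation 1 and compare to generation 0 (given above):
Generation 1:
.......
.......
..O....
.O.O...
..O....
.......
.......
.......
The grids are IDENTICAL -> still life.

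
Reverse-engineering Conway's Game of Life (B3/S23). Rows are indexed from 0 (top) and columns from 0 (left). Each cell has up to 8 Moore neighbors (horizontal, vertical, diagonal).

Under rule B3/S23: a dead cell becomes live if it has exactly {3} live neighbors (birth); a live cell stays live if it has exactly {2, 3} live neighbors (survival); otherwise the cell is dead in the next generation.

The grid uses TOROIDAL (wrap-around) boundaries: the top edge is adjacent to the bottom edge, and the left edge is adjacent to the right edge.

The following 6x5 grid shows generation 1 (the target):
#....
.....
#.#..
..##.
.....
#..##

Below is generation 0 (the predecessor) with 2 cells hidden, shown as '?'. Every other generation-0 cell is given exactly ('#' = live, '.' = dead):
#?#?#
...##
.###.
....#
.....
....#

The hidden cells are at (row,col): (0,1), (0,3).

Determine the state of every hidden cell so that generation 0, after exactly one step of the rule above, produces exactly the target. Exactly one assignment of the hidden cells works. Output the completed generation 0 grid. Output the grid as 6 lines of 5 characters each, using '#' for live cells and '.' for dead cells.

Hidden generation-0 cells (in order): (0,1), (0,3).
A hidden cell only influences target cells in its own 3x3 neighborhood. Try each of the 2^2 = 4 assignments, step the completed generation 0 forward once under B3/S23, and compare with the target:
  (0,1)=. (0,3)=. -> step reproduces the target at every cell -> ACCEPT
  (0,1)=. (0,3)=# -> step gives (0,2)='#' but target has '.' -> reject
  (0,1)=# (0,3)=. -> step gives (0,0)='.' but target has '#' -> reject
  (0,1)=# (0,3)=# -> step gives (0,0)='.' but target has '#' -> reject
Unique solution: (0,1)=dead, (0,3)=dead.
Check: live-neighbor counts of every cell in the completed generation 0:
32154
44554
31344
22331
20022
32132
Applying B3/S23 to generation 0 with these counts gives:
#....
.....
#.#..
..##.
.....
#..##
which matches the target exactly.

Answer: #.#.#
...##
.###.
....#
.....
....#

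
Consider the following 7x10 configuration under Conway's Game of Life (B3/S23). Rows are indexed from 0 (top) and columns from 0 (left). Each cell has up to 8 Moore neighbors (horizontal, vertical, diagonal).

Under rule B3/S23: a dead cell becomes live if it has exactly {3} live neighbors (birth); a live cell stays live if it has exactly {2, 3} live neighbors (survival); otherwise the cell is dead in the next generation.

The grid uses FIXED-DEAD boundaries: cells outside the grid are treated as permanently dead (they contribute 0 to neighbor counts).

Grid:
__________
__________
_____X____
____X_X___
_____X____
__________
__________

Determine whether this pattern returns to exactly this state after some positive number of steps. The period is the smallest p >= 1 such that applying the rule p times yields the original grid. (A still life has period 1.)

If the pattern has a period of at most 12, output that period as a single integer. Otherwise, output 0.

Answer: 1

Derivation:
Simulating and comparing each generation to the original:
Gen 0 (original, given above): 4 live cells
Gen 1: 4 live cells, MATCHES original -> period = 1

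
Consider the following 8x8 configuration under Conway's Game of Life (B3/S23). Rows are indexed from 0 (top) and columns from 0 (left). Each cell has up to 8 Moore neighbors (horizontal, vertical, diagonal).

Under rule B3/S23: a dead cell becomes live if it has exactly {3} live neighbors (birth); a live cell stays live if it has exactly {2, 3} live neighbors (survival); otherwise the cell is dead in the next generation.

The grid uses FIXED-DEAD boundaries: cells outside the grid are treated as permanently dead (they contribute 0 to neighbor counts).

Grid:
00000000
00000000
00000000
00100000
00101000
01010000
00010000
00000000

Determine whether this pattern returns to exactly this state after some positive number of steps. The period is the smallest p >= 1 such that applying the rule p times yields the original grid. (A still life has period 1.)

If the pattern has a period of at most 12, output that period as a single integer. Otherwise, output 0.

Answer: 2

Derivation:
Simulating and comparing each generation to the original:
Gen 0 (original, given above): 6 live cells
Gen 1: 6 live cells, differs from original
Gen 2: 6 live cells, MATCHES original -> period = 2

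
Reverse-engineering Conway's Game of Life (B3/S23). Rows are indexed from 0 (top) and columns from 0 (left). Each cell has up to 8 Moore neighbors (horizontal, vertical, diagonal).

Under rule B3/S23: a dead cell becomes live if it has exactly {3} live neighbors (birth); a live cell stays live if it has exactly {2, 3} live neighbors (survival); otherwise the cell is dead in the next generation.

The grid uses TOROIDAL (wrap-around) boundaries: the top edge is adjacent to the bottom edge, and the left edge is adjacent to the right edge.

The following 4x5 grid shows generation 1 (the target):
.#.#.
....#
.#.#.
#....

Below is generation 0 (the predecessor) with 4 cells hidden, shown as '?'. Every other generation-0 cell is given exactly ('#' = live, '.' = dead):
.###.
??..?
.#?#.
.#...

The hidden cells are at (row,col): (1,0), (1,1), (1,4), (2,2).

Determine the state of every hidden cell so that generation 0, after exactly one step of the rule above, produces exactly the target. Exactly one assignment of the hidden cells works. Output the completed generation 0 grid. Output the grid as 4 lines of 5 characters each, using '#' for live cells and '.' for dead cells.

Hidden generation-0 cells (in order): (1,0), (1,1), (1,4), (2,2).
A hidden cell only influences target cells in its own 3x3 neighborhood. Try each of the 2^4 = 16 assignments, step the completed generation 0 forward once under B3/S23, and compare with the target:
  (1,0)=. (1,1)=. (1,4)=. (2,2)=. -> step gives (0,2)='#' but target has '.' -> reject
  (1,0)=. (1,1)=. (1,4)=. (2,2)=# -> step gives (0,2)='#' but target has '.' -> reject
  (1,0)=. (1,1)=. (1,4)=# (2,2)=. -> step gives (0,0)='#' but target has '.' -> reject
  (1,0)=. (1,1)=. (1,4)=# (2,2)=# -> step gives (0,0)='#' but target has '.' -> reject
  (1,0)=. (1,1)=# (1,4)=. (2,2)=. -> step gives (0,0)='#' but target has '.' -> reject
  (1,0)=. (1,1)=# (1,4)=. (2,2)=# -> step gives (0,0)='#' but target has '.' -> reject
  (1,0)=. (1,1)=# (1,4)=# (2,2)=. -> step gives (1,1)='#' but target has '.' -> reject
  (1,0)=. (1,1)=# (1,4)=# (2,2)=# -> step reproduces the target at every cell -> ACCEPT
  (1,0)=# (1,1)=. (1,4)=. (2,2)=. -> step gives (0,0)='#' but target has '.' -> reject
  (1,0)=# (1,1)=. (1,4)=. (2,2)=# -> step gives (0,0)='#' but target has '.' -> reject
  (1,0)=# (1,1)=. (1,4)=# (2,2)=. -> step gives (0,2)='#' but target has '.' -> reject
  (1,0)=# (1,1)=. (1,4)=# (2,2)=# -> step gives (0,2)='#' but target has '.' -> reject
  (1,0)=# (1,1)=# (1,4)=. (2,2)=. -> step gives (0,1)='.' but target has '#' -> reject
  (1,0)=# (1,1)=# (1,4)=. (2,2)=# -> step gives (0,1)='.' but target has '#' -> reject
  (1,0)=# (1,1)=# (1,4)=# (2,2)=. -> step gives (0,1)='.' but target has '#' -> reject
  (1,0)=# (1,1)=# (1,4)=# (2,2)=# -> step gives (0,1)='.' but target has '#' -> reject
Unique solution: (1,0)=dead, (1,1)=live, (1,4)=live, (2,2)=live.
Check: live-neighbor counts of every cell in the completed generation 0:
43422
44752
43422
34742
Applying B3/S23 to generation 0 with these counts gives:
.#.#.
....#
.#.#.
#....
which matches the target exactly.

Answer: .###.
.#..#
.###.
.#...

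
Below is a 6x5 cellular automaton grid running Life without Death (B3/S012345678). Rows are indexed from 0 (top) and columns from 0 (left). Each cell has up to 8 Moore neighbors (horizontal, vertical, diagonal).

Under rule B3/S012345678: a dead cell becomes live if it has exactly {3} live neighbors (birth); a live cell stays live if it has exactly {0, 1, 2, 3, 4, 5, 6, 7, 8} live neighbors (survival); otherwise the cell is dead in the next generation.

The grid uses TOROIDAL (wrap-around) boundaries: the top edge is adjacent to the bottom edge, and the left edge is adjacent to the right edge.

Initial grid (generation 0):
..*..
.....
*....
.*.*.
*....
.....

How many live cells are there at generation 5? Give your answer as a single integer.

Answer: 22

Derivation:
Simulating step by step:
Generation 0 (given above): 5 live cells
Generation 1: 7 live cells
..*..
.....
*....
**.**
*....
.....
Generation 2: 9 live cells
..*..
.....
**...
**.**
**...
.....
Generation 3: 13 live cells
..*..
.*...
***..
**.**
***..
.*...
Generation 4: 18 live cells
.**..
**...
****.
**.**
****.
**...
Generation 5: 22 live cells
.**..
**.**
****.
**.**
****.
**.**
Population at generation 5: 22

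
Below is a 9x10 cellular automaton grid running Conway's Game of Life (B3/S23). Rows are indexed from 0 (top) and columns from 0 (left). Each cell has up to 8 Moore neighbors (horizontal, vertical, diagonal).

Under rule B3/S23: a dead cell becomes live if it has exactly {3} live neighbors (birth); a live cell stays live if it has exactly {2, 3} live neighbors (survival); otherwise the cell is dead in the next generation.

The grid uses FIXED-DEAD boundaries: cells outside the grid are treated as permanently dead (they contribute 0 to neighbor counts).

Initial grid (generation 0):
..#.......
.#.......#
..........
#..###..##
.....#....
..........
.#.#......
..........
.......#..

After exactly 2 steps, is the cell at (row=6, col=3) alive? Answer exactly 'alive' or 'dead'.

Answer: dead

Derivation:
Simulating step by step:
Generation 0 (given above): 13 live cells
Generation 1: 6 live cells
..........
..........
....#...##
....##....
.....#....
..........
..........
..........
..........
Generation 2: 6 live cells
..........
..........
....##....
....##....
....##....
..........
..........
..........
..........

Cell (6,3) at generation 2: 0 -> dead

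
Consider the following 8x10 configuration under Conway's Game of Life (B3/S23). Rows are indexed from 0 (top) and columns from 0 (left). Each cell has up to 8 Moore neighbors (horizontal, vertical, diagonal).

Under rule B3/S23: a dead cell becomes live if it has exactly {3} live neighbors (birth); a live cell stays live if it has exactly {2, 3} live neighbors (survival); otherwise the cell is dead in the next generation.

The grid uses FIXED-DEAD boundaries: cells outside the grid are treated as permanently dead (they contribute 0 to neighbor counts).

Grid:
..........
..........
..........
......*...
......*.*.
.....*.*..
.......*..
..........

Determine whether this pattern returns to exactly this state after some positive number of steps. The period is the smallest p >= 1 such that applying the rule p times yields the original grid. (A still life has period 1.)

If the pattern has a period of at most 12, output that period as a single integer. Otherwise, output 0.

Simulating and comparing each generation to the original:
Gen 0 (original, given above): 6 live cells
Gen 1: 6 live cells, differs from original
Gen 2: 6 live cells, MATCHES original -> period = 2

Answer: 2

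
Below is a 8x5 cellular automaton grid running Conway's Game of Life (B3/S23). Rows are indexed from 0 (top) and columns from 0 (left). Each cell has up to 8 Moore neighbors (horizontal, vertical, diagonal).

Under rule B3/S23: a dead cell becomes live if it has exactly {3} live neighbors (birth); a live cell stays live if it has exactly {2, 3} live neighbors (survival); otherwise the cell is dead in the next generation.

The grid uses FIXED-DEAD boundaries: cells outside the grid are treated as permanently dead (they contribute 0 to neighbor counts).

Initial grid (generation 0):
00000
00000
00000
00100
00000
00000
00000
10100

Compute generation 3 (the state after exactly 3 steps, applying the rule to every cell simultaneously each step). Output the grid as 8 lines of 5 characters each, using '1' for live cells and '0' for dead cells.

Answer: 00000
00000
00000
00000
00000
00000
00000
00000

Derivation:
Simulating step by step:
Generation 0 (given above): 3 live cells
Generation 1: 0 live cells
00000
00000
00000
00000
00000
00000
00000
00000
Generation 2: 0 live cells
00000
00000
00000
00000
00000
00000
00000
00000
Generation 3: 0 live cells
(generation 3 grid is the final answer)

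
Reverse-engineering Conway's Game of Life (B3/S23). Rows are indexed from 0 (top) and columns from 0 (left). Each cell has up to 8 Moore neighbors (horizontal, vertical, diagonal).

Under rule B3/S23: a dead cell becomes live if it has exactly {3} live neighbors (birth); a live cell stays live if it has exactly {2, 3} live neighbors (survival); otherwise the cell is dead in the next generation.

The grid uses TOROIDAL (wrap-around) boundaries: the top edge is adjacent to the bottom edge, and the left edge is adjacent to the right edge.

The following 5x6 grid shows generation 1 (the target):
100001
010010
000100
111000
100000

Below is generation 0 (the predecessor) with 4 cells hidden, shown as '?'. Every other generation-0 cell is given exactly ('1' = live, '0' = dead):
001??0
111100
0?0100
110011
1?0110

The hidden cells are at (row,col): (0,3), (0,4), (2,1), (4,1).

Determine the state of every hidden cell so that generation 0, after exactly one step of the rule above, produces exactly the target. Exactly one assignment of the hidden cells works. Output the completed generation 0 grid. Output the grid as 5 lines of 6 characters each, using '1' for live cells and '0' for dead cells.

Hidden generation-0 cells (in order): (0,3), (0,4), (2,1), (4,1).
A hidden cell only influences target cells in its own 3x3 neighborhood. Try each of the 2^4 = 16 assignments, step the completed generation 0 forward once under B3/S23, and compare with the target:
  (0,3)=0 (0,4)=0 (2,1)=0 (4,1)=0 -> step gives (0,4)='1' but target has '0' -> reject
  (0,3)=0 (0,4)=0 (2,1)=0 (4,1)=1 -> step gives (0,0)='0' but target has '1' -> reject
  (0,3)=0 (0,4)=0 (2,1)=1 (4,1)=0 -> step gives (0,4)='1' but target has '0' -> reject
  (0,3)=0 (0,4)=0 (2,1)=1 (4,1)=1 -> step gives (0,0)='0' but target has '1' -> reject
  (0,3)=0 (0,4)=1 (2,1)=0 (4,1)=0 -> step gives (0,4)='1' but target has '0' -> reject
  (0,3)=0 (0,4)=1 (2,1)=0 (4,1)=1 -> step gives (0,0)='0' but target has '1' -> reject
  (0,3)=0 (0,4)=1 (2,1)=1 (4,1)=0 -> step gives (0,4)='1' but target has '0' -> reject
  (0,3)=0 (0,4)=1 (2,1)=1 (4,1)=1 -> step gives (0,0)='0' but target has '1' -> reject
  (0,3)=1 (0,4)=0 (2,1)=0 (4,1)=0 -> step reproduces the target at every cell -> ACCEPT
  (0,3)=1 (0,4)=0 (2,1)=0 (4,1)=1 -> step gives (0,0)='0' but target has '1' -> reject
  (0,3)=1 (0,4)=0 (2,1)=1 (4,1)=0 -> step gives (1,0)='1' but target has '0' -> reject
  (0,3)=1 (0,4)=0 (2,1)=1 (4,1)=1 -> step gives (0,0)='0' but target has '1' -> reject
  (0,3)=1 (0,4)=1 (2,1)=0 (4,1)=0 -> step gives (0,5)='0' but target has '1' -> reject
  (0,3)=1 (0,4)=1 (2,1)=0 (4,1)=1 -> step gives (0,0)='0' but target has '1' -> reject
  (0,3)=1 (0,4)=1 (2,1)=1 (4,1)=0 -> step gives (0,5)='0' but target has '1' -> reject
  (0,3)=1 (0,4)=1 (2,1)=1 (4,1)=1 -> step gives (0,0)='0' but target has '1' -> reject
Unique solution: (0,3)=live, (0,4)=dead, (2,1)=dead, (4,1)=dead.
Check: live-neighbor counts of every cell in the completed generation 0:
355543
135431
555344
323444
344445
Applying B3/S23 to generation 0 with these counts gives:
100001
010010
000100
111000
100000
which matches the target exactly.

Answer: 001100
111100
000100
110011
100110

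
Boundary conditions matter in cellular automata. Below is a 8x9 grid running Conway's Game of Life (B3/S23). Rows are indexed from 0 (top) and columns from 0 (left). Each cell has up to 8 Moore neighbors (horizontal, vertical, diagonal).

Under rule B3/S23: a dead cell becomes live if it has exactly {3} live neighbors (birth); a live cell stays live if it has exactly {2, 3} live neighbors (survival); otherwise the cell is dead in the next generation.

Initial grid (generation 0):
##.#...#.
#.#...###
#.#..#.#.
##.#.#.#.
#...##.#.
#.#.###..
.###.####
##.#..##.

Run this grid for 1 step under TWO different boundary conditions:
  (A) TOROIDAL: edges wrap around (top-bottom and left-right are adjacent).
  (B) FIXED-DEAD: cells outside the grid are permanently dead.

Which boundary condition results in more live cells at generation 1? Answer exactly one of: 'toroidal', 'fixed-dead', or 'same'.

Answer: fixed-dead

Derivation:
Under TOROIDAL boundary, generation 1:
...#.....
..##.....
..####...
#.##.#.#.
#.#....#.
#.#......
.........
...#.#...
Population = 19

Under FIXED-DEAD boundary, generation 1:
###...###
#.##....#
#.####...
#.##.#.##
#.#....#.
#.#.....#
........#
##.###..#
Population = 34

Comparison: toroidal=19, fixed-dead=34 -> fixed-dead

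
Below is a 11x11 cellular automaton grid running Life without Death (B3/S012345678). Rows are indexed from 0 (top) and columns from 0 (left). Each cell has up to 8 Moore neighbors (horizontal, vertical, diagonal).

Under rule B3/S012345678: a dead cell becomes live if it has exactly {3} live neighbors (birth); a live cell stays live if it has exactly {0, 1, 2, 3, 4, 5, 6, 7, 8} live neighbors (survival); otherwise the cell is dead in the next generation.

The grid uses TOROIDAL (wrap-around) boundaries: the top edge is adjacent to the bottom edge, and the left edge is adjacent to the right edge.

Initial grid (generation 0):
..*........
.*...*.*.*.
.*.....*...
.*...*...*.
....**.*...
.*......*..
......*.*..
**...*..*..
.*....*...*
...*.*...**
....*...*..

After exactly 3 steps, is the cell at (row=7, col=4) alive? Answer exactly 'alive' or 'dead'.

Answer: alive

Derivation:
Simulating step by step:
Generation 0 (given above): 30 live cells
Generation 1: 54 live cells
..*.....*..
.**..*****.
***....*...
.*..**..**.
....*****..
.*...**.*..
**....*.**.
**...**.**.
.**.***...*
*..***...**
...**...**.
Generation 2: 77 live cells
.**.***.*..
****.*****.
*****..*..*
******..**.
....*****..
**..***.*..
***...*.**.
**..***.**.
.**.*****.*
**.****.***
..****..**.
Generation 3: 84 live cells
***.***.*.*
****.*****.
*****..*..*
******..**.
....*****.*
*******.*.*
****..*.**.
**..***.**.
.**.*****.*
**.****.***
..****..**.

Cell (7,4) at generation 3: 1 -> alive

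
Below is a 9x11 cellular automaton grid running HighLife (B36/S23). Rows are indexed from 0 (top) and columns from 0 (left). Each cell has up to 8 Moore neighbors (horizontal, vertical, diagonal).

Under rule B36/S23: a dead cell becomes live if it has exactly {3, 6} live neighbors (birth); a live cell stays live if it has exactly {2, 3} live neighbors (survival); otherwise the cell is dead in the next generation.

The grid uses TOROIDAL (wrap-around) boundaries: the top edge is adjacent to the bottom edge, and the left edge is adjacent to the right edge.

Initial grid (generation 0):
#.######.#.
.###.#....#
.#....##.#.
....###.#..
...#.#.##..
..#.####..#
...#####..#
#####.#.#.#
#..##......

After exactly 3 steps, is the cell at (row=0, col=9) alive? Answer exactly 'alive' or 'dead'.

Answer: dead

Derivation:
Simulating step by step:
Generation 0 (given above): 48 live cells
Generation 1: 32 live cells
#.....#....
......#..##
##.#...###.
....#..#.#.
...##...##.
..#......#.
........#.#
.#...##..##
.##..#..##.
Generation 2: 36 live cells
##...####..
.#....#..#.
#.....##...
..#.#..#...
...##....##
...#......#
#.......#.#
.##..###..#
.##..#.###.
Generation 3: 34 live cells
#....#....#
.#.....#..#
.#...####..
....#####.#
..#.#....##
...##......
.##...##..#
..#..#....#
....#....##

Cell (0,9) at generation 3: 0 -> dead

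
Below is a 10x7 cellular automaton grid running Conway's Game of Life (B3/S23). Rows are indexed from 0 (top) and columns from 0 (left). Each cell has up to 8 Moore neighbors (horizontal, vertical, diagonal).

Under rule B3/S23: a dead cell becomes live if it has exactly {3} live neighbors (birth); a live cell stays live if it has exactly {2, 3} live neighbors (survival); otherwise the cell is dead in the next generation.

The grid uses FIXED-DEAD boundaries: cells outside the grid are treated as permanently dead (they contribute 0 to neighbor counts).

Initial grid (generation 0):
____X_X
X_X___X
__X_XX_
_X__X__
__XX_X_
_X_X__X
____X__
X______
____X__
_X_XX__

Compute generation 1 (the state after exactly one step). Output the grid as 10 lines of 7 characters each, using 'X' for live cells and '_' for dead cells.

Simulating step by step:
Generation 0 (given above): 22 live cells
Generation 1: 17 live cells
(generation 1 grid is the final answer)

Answer: _____X_
_X__X_X
__X_XX_
_X_____
_X_X_X_
___X_X_
_______
_______
___XX__
___XX__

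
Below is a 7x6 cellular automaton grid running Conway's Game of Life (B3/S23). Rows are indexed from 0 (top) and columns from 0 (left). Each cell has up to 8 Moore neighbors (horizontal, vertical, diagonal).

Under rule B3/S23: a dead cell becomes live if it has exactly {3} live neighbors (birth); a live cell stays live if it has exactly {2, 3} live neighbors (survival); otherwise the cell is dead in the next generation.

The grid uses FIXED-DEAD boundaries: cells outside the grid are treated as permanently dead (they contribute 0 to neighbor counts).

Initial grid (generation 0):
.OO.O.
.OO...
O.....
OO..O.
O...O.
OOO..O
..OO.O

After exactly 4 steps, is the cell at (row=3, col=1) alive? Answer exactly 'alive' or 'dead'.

Simulating step by step:
Generation 0 (given above): 18 live cells
Generation 1: 20 live cells
.OOO..
O.OO..
O.O...
OO....
..OOOO
O.O..O
..OOO.
Generation 2: 18 live cells
.O.O..
O.....
O.OO..
O...O.
O.OOOO
.....O
.OOOO.
Generation 3: 13 live cells
......
O..O..
O..O..
O....O
.O.O.O
.....O
..OOO.
Generation 4: 10 live cells
......
......
OO..O.
OOO...
.....O
.....O
...OO.

Cell (3,1) at generation 4: 1 -> alive

Answer: alive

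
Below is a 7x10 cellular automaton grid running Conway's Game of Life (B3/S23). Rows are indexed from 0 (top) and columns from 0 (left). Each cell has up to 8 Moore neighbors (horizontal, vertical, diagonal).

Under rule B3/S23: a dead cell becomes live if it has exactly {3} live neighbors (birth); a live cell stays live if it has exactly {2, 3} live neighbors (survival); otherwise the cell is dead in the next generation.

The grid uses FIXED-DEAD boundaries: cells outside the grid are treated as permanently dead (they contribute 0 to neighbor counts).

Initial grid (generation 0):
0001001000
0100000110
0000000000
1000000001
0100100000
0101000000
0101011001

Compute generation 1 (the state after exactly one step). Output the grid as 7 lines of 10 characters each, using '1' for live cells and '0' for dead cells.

Simulating step by step:
Generation 0 (given above): 16 live cells
Generation 1: 11 live cells
(generation 1 grid is the final answer)

Answer: 0000000100
0000000100
0000000010
0000000000
1110000000
1101010000
0000100000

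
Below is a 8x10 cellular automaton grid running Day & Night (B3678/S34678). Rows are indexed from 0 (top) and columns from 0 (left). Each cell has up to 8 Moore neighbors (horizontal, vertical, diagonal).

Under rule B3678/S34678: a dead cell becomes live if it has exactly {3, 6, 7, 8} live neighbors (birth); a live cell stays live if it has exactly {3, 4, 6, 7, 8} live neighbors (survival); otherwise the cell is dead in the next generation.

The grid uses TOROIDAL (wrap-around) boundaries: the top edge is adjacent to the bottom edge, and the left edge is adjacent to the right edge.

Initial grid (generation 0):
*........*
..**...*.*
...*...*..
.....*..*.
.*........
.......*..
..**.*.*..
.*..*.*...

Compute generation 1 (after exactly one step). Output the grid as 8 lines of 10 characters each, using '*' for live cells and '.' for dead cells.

Simulating step by step:
Generation 0 (given above): 19 live cells
Generation 1: 16 live cells
(generation 1 grid is the final answer)

Answer: ****....*.
*.........
..*.*.*...
..........
..........
..*...*...
....*.....
*.**.*....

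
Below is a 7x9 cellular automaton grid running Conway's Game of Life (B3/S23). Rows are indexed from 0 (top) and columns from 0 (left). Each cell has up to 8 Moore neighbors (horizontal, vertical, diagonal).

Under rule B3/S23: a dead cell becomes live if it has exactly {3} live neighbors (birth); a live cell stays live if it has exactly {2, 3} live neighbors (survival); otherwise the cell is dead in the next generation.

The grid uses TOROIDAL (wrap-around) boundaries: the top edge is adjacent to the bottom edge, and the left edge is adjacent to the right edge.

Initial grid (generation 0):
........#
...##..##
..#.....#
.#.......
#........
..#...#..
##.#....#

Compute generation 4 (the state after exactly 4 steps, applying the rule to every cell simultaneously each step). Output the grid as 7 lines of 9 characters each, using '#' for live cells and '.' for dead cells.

Simulating step by step:
Generation 0 (given above): 15 live cells
Generation 1: 22 live cells
..###....
#..#...##
#.##...##
##.......
.#.......
..#.....#
###....##
Generation 2: 14 live cells
....#....
#......#.
..##...#.
.........
.##......
..#....##
#......##
Generation 3: 13 live cells
#......#.
...#....#
........#
.#.#.....
.##......
..#....#.
#......#.
Generation 4: 16 live cells
(generation 4 grid is the final answer)

Answer: #......#.
#......##
#.#......
##.......
.#.#.....
..#.....#
.#....##.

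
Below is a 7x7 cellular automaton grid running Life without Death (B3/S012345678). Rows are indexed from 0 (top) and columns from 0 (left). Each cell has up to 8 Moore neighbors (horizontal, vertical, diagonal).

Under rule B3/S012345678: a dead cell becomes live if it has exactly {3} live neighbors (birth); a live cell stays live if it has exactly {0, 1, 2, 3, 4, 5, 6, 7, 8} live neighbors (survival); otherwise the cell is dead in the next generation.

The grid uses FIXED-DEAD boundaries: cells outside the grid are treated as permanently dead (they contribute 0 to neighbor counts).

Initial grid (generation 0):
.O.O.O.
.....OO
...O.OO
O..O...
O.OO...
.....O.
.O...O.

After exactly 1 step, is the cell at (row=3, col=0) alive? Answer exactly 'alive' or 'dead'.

Answer: alive

Derivation:
Simulating step by step:
Generation 0 (given above): 16 live cells
Generation 1: 25 live cells
.O.OOOO
..O..OO
...O.OO
OO.O...
OOOOO..
.OO.OO.
.O...O.

Cell (3,0) at generation 1: 1 -> alive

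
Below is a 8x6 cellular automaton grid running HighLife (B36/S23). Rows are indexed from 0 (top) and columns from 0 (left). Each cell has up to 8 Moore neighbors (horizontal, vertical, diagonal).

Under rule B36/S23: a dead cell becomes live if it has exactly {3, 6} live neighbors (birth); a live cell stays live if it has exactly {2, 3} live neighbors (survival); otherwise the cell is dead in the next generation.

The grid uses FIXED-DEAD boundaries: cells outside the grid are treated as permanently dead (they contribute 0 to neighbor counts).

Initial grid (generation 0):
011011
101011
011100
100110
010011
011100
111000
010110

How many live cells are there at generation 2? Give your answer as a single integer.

Simulating step by step:
Generation 0 (given above): 26 live cells
Generation 1: 22 live cells
011011
110101
100001
100001
110001
000110
100010
110100
Generation 2: 28 live cells
111111
100101
100001
100011
110001
110111
111010
110000
Population at generation 2: 28

Answer: 28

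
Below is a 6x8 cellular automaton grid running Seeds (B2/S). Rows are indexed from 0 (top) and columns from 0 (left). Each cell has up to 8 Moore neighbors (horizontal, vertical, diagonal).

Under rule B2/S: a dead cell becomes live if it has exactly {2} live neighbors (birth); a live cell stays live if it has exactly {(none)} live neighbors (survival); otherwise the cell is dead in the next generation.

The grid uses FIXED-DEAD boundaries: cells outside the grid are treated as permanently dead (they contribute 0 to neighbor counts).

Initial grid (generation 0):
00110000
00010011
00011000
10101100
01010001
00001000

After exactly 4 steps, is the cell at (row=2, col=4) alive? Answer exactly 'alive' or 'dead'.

Answer: alive

Derivation:
Simulating step by step:
Generation 0 (given above): 15 live cells
Generation 1: 11 live cells
00001011
00000100
01000001
00000010
10000010
00110000
Generation 2: 11 live cells
00000000
00001000
00000100
11000100
01110101
01000000
Generation 3: 9 live cells
00000000
00000100
11000010
00010000
00000000
10011010
Generation 4: 12 live cells
00000000
11000010
00101100
11100000
00100100
00000100

Cell (2,4) at generation 4: 1 -> alive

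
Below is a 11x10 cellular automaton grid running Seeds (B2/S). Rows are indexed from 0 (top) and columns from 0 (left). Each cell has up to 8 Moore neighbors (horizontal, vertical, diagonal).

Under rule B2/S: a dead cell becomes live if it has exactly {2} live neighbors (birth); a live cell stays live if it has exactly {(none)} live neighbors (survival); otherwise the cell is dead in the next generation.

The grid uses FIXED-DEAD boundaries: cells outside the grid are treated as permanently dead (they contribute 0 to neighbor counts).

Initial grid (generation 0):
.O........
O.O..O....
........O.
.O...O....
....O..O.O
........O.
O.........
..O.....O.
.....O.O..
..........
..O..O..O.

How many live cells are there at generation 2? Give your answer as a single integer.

Answer: 25

Derivation:
Simulating step by step:
Generation 0 (given above): 19 live cells
Generation 1: 28 live cells
O.O.......
..........
O.O.OOO...
....O.OO.O
.....OO...
.......O.O
.O.....OOO
.O....OO..
......O.O.
....OO.OO.
..........
Generation 2: 25 live cells
.O........
O.O.O.O...
.O......O.
.O......O.
....O....O
.....O....
O.O.......
O.O..O....
....O....O
.........O
....OOOOO.
Population at generation 2: 25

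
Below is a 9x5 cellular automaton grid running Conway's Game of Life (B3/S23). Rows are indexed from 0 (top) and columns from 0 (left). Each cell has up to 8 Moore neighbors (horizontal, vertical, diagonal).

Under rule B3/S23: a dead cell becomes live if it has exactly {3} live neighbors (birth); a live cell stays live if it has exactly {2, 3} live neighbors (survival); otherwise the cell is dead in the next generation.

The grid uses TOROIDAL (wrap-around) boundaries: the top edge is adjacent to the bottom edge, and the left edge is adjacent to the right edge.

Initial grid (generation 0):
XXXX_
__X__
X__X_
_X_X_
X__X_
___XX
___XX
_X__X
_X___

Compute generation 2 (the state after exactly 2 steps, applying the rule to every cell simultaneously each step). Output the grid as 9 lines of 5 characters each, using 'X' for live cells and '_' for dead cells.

Simulating step by step:
Generation 0 (given above): 18 live cells
Generation 1: 19 live cells
X__X_
X____
_X_XX
XX_X_
X__X_
X_X__
__X__
__XXX
___XX
Generation 2: 20 live cells
(generation 2 grid is the final answer)

Answer: X__X_
XXXX_
_X_X_
_X_X_
X__X_
__XXX
__X_X
__X_X
X____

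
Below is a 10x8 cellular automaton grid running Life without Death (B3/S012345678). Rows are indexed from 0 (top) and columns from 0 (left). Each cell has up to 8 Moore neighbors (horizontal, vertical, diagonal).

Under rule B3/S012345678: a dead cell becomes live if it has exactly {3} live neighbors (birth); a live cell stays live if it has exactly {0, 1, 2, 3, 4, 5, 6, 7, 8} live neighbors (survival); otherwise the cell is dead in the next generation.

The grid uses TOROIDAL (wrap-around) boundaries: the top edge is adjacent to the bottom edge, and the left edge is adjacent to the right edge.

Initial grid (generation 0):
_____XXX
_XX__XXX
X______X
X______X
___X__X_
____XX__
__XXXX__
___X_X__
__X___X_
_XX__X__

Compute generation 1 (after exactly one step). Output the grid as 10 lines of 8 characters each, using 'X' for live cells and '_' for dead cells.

Simulating step by step:
Generation 0 (given above): 27 live cells
Generation 1: 41 live cells
(generation 1 grid is the final answer)

Answer: ____XXXX
_XX__XXX
X______X
X_____XX
___XXXXX
__X_XXX_
__XXXXX_
___X_XX_
_XXXXXX_
_XX__X_X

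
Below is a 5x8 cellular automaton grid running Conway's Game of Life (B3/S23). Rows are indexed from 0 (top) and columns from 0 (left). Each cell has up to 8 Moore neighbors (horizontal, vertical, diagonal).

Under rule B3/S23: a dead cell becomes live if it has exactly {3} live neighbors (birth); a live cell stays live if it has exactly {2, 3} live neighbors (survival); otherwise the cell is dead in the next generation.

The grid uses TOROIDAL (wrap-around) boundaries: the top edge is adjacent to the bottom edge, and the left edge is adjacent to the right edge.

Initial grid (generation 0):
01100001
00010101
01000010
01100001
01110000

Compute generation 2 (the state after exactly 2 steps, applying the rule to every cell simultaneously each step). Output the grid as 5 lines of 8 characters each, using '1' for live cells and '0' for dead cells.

Answer: 10100000
01100101
00100011
00100000
00111000

Derivation:
Simulating step by step:
Generation 0 (given above): 14 live cells
Generation 1: 10 live cells
01001010
01000001
01000011
00010000
00010000
Generation 2: 13 live cells
(generation 2 grid is the final answer)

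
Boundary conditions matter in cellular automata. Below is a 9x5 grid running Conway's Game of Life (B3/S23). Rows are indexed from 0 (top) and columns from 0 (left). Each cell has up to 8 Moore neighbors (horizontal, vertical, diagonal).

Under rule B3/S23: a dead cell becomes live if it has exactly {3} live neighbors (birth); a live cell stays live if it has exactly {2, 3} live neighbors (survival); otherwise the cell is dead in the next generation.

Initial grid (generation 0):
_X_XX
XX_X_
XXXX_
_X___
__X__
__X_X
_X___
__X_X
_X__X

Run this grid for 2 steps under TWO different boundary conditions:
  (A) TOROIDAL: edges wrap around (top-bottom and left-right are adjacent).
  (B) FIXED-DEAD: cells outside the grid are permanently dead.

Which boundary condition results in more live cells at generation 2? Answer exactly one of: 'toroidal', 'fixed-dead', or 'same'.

Under TOROIDAL boundary, generation 2:
X_X__
__X__
____X
_X_X_
X____
____X
X___X
___XX
_X__X
Population = 14

Under FIXED-DEAD boundary, generation 2:
_____
__XXX
_____
_X_XX
X___X
X____
X____
_X_X_
___X_
Population = 13

Comparison: toroidal=14, fixed-dead=13 -> toroidal

Answer: toroidal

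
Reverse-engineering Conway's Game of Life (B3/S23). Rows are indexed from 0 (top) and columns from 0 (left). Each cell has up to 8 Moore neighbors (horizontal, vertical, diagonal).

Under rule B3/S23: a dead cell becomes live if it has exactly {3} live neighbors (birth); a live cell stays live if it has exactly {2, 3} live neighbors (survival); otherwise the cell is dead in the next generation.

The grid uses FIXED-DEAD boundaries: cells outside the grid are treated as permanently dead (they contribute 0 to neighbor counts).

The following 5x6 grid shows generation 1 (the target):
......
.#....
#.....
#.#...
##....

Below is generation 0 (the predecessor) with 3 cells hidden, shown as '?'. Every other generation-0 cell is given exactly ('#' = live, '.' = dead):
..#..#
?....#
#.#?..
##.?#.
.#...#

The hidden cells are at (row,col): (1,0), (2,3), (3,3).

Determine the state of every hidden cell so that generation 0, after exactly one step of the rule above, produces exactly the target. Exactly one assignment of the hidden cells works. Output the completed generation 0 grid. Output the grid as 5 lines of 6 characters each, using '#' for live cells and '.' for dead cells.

Answer: ..#..#
.....#
#.#...
##..#.
.#...#

Derivation:
Hidden generation-0 cells (in order): (1,0), (2,3), (3,3).
A hidden cell only influences target cells in its own 3x3 neighborhood. Try each of the 2^3 = 8 assignments, step the completed generation 0 forward once under B3/S23, and compare with the target:
  (1,0)=. (2,3)=. (3,3)=. -> step reproduces the target at every cell -> ACCEPT
  (1,0)=. (2,3)=. (3,3)=# -> step gives (2,2)='#' but target has '.' -> reject
  (1,0)=. (2,3)=# (3,3)=. -> step gives (1,2)='#' but target has '.' -> reject
  (1,0)=. (2,3)=# (3,3)=# -> step gives (1,2)='#' but target has '.' -> reject
  (1,0)=# (2,3)=. (3,3)=. -> step gives (1,1)='.' but target has '#' -> reject
  (1,0)=# (2,3)=. (3,3)=# -> step gives (1,1)='.' but target has '#' -> reject
  (1,0)=# (2,3)=# (3,3)=. -> step gives (1,1)='.' but target has '#' -> reject
  (1,0)=# (2,3)=# (3,3)=# -> step gives (1,1)='.' but target has '#' -> reject
Unique solution: (1,0)=dead, (2,3)=dead, (3,3)=dead.
Check: live-neighbor counts of every cell in the completed generation 0:
010121
132221
241222
343212
322121
Applying B3/S23 to generation 0 with these counts gives:
......
.#....
#.....
#.#...
##....
which matches the target exactly.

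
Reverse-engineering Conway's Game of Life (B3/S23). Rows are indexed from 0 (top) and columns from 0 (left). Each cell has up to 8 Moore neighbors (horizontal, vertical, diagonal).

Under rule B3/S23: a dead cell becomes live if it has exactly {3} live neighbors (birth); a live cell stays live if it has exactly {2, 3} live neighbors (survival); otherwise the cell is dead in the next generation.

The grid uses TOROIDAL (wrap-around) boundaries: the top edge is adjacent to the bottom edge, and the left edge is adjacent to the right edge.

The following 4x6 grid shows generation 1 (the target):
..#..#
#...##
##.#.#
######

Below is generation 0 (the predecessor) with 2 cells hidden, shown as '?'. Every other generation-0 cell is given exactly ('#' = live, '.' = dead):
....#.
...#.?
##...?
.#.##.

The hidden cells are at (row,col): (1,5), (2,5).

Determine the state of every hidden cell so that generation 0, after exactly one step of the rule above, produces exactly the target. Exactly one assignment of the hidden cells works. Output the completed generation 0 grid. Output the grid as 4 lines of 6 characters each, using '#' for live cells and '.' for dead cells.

Answer: ....#.
...#.#
##....
.#.##.

Derivation:
Hidden generation-0 cells (in order): (1,5), (2,5).
A hidden cell only influences target cells in its own 3x3 neighborhood. Try each of the 2^2 = 4 assignments, step the completed generation 0 forward once under B3/S23, and compare with the target:
  (1,5)=. (2,5)=. -> step gives (0,4)='#' but target has '.' -> reject
  (1,5)=. (2,5)=# -> step gives (0,4)='#' but target has '.' -> reject
  (1,5)=# (2,5)=. -> step reproduces the target at every cell -> ACCEPT
  (1,5)=# (2,5)=# -> step gives (1,0)='.' but target has '#' -> reject
Unique solution: (1,5)=live, (2,5)=dead.
Check: live-neighbor counts of every cell in the completed generation 0:
213443
322132
324343
323223
Applying B3/S23 to generation 0 with these counts gives:
..#..#
#...##
##.#.#
######
which matches the target exactly.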